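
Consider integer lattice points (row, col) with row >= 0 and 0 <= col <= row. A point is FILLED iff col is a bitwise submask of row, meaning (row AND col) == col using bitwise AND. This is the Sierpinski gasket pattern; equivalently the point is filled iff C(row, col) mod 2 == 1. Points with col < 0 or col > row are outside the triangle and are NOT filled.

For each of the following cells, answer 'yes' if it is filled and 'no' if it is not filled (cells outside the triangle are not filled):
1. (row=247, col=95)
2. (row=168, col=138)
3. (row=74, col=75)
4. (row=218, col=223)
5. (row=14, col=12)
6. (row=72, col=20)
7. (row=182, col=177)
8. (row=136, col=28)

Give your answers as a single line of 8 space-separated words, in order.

(247,95): row=0b11110111, col=0b1011111, row AND col = 0b1010111 = 87; 87 != 95 -> empty
(168,138): row=0b10101000, col=0b10001010, row AND col = 0b10001000 = 136; 136 != 138 -> empty
(74,75): col outside [0, 74] -> not filled
(218,223): col outside [0, 218] -> not filled
(14,12): row=0b1110, col=0b1100, row AND col = 0b1100 = 12; 12 == 12 -> filled
(72,20): row=0b1001000, col=0b10100, row AND col = 0b0 = 0; 0 != 20 -> empty
(182,177): row=0b10110110, col=0b10110001, row AND col = 0b10110000 = 176; 176 != 177 -> empty
(136,28): row=0b10001000, col=0b11100, row AND col = 0b1000 = 8; 8 != 28 -> empty

Answer: no no no no yes no no no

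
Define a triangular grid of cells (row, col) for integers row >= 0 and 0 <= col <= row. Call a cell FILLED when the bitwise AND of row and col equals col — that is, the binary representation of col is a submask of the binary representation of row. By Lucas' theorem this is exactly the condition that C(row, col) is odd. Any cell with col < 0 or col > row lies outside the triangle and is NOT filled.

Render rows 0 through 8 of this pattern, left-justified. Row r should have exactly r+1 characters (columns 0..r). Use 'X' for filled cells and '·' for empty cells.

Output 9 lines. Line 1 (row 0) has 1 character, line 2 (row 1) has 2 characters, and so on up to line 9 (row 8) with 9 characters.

r0=0: X
r1=1: XX
r2=10: X·X
r3=11: XXXX
r4=100: X···X
r5=101: XX··XX
r6=110: X·X·X·X
r7=111: XXXXXXXX
r8=1000: X·······X

Answer: X
XX
X·X
XXXX
X···X
XX··XX
X·X·X·X
XXXXXXXX
X·······X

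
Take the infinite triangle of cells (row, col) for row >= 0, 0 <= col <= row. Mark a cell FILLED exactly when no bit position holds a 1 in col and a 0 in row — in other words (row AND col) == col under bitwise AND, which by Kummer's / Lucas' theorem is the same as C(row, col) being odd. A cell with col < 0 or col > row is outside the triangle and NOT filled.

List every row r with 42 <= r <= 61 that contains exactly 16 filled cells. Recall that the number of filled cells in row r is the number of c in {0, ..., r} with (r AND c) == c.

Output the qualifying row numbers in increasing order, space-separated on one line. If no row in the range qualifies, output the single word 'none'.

Answer: 43 45 46 51 53 54 57 58 60

Derivation:
Row r has 2^popcount(r) filled cells, so we need popcount(r) = log2(16) = 4.
Scan r = 42..61 and keep those with exactly 4 one-bits:
r=42=101010 popcount=3 -> skip
r=43=101011 popcount=4 -> KEEP
r=44=101100 popcount=3 -> skip
r=45=101101 popcount=4 -> KEEP
r=46=101110 popcount=4 -> KEEP
r=47=101111 popcount=5 -> skip
r=48=110000 popcount=2 -> skip
r=49=110001 popcount=3 -> skip
r=50=110010 popcount=3 -> skip
r=51=110011 popcount=4 -> KEEP
r=52=110100 popcount=3 -> skip
r=53=110101 popcount=4 -> KEEP
r=54=110110 popcount=4 -> KEEP
r=55=110111 popcount=5 -> skip
r=56=111000 popcount=3 -> skip
r=57=111001 popcount=4 -> KEEP
r=58=111010 popcount=4 -> KEEP
r=59=111011 popcount=5 -> skip
r=60=111100 popcount=4 -> KEEP
r=61=111101 popcount=5 -> skip
Kept rows: 43 45 46 51 53 54 57 58 60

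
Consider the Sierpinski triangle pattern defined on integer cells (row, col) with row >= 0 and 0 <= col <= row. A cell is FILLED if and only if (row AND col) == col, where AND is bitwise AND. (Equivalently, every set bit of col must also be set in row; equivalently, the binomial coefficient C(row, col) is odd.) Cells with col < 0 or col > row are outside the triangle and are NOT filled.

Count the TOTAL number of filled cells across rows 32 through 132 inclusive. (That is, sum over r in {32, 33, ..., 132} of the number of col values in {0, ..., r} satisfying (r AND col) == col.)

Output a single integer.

r32=100000 pc1: +2 =2
r33=100001 pc2: +4 =6
r34=100010 pc2: +4 =10
r35=100011 pc3: +8 =18
r36=100100 pc2: +4 =22
r37=100101 pc3: +8 =30
r38=100110 pc3: +8 =38
r39=100111 pc4: +16 =54
r40=101000 pc2: +4 =58
r41=101001 pc3: +8 =66
r42=101010 pc3: +8 =74
r43=101011 pc4: +16 =90
r44=101100 pc3: +8 =98
r45=101101 pc4: +16 =114
r46=101110 pc4: +16 =130
r47=101111 pc5: +32 =162
r48=110000 pc2: +4 =166
r49=110001 pc3: +8 =174
r50=110010 pc3: +8 =182
r51=110011 pc4: +16 =198
r52=110100 pc3: +8 =206
r53=110101 pc4: +16 =222
r54=110110 pc4: +16 =238
r55=110111 pc5: +32 =270
r56=111000 pc3: +8 =278
r57=111001 pc4: +16 =294
r58=111010 pc4: +16 =310
r59=111011 pc5: +32 =342
r60=111100 pc4: +16 =358
r61=111101 pc5: +32 =390
r62=111110 pc5: +32 =422
r63=111111 pc6: +64 =486
r64=1000000 pc1: +2 =488
r65=1000001 pc2: +4 =492
r66=1000010 pc2: +4 =496
r67=1000011 pc3: +8 =504
r68=1000100 pc2: +4 =508
r69=1000101 pc3: +8 =516
r70=1000110 pc3: +8 =524
r71=1000111 pc4: +16 =540
r72=1001000 pc2: +4 =544
r73=1001001 pc3: +8 =552
r74=1001010 pc3: +8 =560
r75=1001011 pc4: +16 =576
r76=1001100 pc3: +8 =584
r77=1001101 pc4: +16 =600
r78=1001110 pc4: +16 =616
r79=1001111 pc5: +32 =648
r80=1010000 pc2: +4 =652
r81=1010001 pc3: +8 =660
r82=1010010 pc3: +8 =668
r83=1010011 pc4: +16 =684
r84=1010100 pc3: +8 =692
r85=1010101 pc4: +16 =708
r86=1010110 pc4: +16 =724
r87=1010111 pc5: +32 =756
r88=1011000 pc3: +8 =764
r89=1011001 pc4: +16 =780
r90=1011010 pc4: +16 =796
r91=1011011 pc5: +32 =828
r92=1011100 pc4: +16 =844
r93=1011101 pc5: +32 =876
r94=1011110 pc5: +32 =908
r95=1011111 pc6: +64 =972
r96=1100000 pc2: +4 =976
r97=1100001 pc3: +8 =984
r98=1100010 pc3: +8 =992
r99=1100011 pc4: +16 =1008
r100=1100100 pc3: +8 =1016
r101=1100101 pc4: +16 =1032
r102=1100110 pc4: +16 =1048
r103=1100111 pc5: +32 =1080
r104=1101000 pc3: +8 =1088
r105=1101001 pc4: +16 =1104
r106=1101010 pc4: +16 =1120
r107=1101011 pc5: +32 =1152
r108=1101100 pc4: +16 =1168
r109=1101101 pc5: +32 =1200
r110=1101110 pc5: +32 =1232
r111=1101111 pc6: +64 =1296
r112=1110000 pc3: +8 =1304
r113=1110001 pc4: +16 =1320
r114=1110010 pc4: +16 =1336
r115=1110011 pc5: +32 =1368
r116=1110100 pc4: +16 =1384
r117=1110101 pc5: +32 =1416
r118=1110110 pc5: +32 =1448
r119=1110111 pc6: +64 =1512
r120=1111000 pc4: +16 =1528
r121=1111001 pc5: +32 =1560
r122=1111010 pc5: +32 =1592
r123=1111011 pc6: +64 =1656
r124=1111100 pc5: +32 =1688
r125=1111101 pc6: +64 =1752
r126=1111110 pc6: +64 =1816
r127=1111111 pc7: +128 =1944
r128=10000000 pc1: +2 =1946
r129=10000001 pc2: +4 =1950
r130=10000010 pc2: +4 =1954
r131=10000011 pc3: +8 =1962
r132=10000100 pc2: +4 =1966

Answer: 1966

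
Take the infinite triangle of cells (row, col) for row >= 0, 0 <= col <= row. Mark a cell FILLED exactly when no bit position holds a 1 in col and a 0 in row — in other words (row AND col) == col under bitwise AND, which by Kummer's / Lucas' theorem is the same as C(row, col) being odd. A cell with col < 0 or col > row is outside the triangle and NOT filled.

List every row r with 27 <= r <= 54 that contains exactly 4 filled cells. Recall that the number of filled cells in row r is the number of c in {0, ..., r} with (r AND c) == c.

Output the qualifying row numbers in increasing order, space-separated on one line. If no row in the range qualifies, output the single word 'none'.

Row r has 2^popcount(r) filled cells, so we need popcount(r) = log2(4) = 2.
Scan r = 27..54 and keep those with exactly 2 one-bits:
r=27=11011 popcount=4 -> skip
r=28=11100 popcount=3 -> skip
r=29=11101 popcount=4 -> skip
r=30=11110 popcount=4 -> skip
r=31=11111 popcount=5 -> skip
r=32=100000 popcount=1 -> skip
r=33=100001 popcount=2 -> KEEP
r=34=100010 popcount=2 -> KEEP
r=35=100011 popcount=3 -> skip
r=36=100100 popcount=2 -> KEEP
r=37=100101 popcount=3 -> skip
r=38=100110 popcount=3 -> skip
r=39=100111 popcount=4 -> skip
r=40=101000 popcount=2 -> KEEP
r=41=101001 popcount=3 -> skip
r=42=101010 popcount=3 -> skip
r=43=101011 popcount=4 -> skip
r=44=101100 popcount=3 -> skip
r=45=101101 popcount=4 -> skip
r=46=101110 popcount=4 -> skip
r=47=101111 popcount=5 -> skip
r=48=110000 popcount=2 -> KEEP
r=49=110001 popcount=3 -> skip
r=50=110010 popcount=3 -> skip
r=51=110011 popcount=4 -> skip
r=52=110100 popcount=3 -> skip
r=53=110101 popcount=4 -> skip
r=54=110110 popcount=4 -> skip
Kept rows: 33 34 36 40 48

Answer: 33 34 36 40 48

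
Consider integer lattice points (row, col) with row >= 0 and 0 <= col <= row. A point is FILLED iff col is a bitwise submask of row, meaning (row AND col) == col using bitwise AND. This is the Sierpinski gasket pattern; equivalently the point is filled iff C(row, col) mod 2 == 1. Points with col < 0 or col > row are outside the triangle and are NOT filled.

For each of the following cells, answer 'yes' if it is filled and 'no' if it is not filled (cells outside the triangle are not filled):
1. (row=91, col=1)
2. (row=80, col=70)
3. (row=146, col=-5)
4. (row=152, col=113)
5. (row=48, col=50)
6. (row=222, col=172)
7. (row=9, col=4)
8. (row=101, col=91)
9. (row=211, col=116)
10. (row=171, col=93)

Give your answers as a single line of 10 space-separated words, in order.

(91,1): row=0b1011011, col=0b1, row AND col = 0b1 = 1; 1 == 1 -> filled
(80,70): row=0b1010000, col=0b1000110, row AND col = 0b1000000 = 64; 64 != 70 -> empty
(146,-5): col outside [0, 146] -> not filled
(152,113): row=0b10011000, col=0b1110001, row AND col = 0b10000 = 16; 16 != 113 -> empty
(48,50): col outside [0, 48] -> not filled
(222,172): row=0b11011110, col=0b10101100, row AND col = 0b10001100 = 140; 140 != 172 -> empty
(9,4): row=0b1001, col=0b100, row AND col = 0b0 = 0; 0 != 4 -> empty
(101,91): row=0b1100101, col=0b1011011, row AND col = 0b1000001 = 65; 65 != 91 -> empty
(211,116): row=0b11010011, col=0b1110100, row AND col = 0b1010000 = 80; 80 != 116 -> empty
(171,93): row=0b10101011, col=0b1011101, row AND col = 0b1001 = 9; 9 != 93 -> empty

Answer: yes no no no no no no no no no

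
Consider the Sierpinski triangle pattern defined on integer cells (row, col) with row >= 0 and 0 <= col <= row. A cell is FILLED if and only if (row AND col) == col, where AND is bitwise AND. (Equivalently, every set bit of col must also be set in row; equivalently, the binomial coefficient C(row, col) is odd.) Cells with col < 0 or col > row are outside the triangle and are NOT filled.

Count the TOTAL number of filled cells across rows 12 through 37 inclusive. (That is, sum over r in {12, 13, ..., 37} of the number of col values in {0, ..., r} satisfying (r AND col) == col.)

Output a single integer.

Answer: 228

Derivation:
r12=1100 pc2: +4 =4
r13=1101 pc3: +8 =12
r14=1110 pc3: +8 =20
r15=1111 pc4: +16 =36
r16=10000 pc1: +2 =38
r17=10001 pc2: +4 =42
r18=10010 pc2: +4 =46
r19=10011 pc3: +8 =54
r20=10100 pc2: +4 =58
r21=10101 pc3: +8 =66
r22=10110 pc3: +8 =74
r23=10111 pc4: +16 =90
r24=11000 pc2: +4 =94
r25=11001 pc3: +8 =102
r26=11010 pc3: +8 =110
r27=11011 pc4: +16 =126
r28=11100 pc3: +8 =134
r29=11101 pc4: +16 =150
r30=11110 pc4: +16 =166
r31=11111 pc5: +32 =198
r32=100000 pc1: +2 =200
r33=100001 pc2: +4 =204
r34=100010 pc2: +4 =208
r35=100011 pc3: +8 =216
r36=100100 pc2: +4 =220
r37=100101 pc3: +8 =228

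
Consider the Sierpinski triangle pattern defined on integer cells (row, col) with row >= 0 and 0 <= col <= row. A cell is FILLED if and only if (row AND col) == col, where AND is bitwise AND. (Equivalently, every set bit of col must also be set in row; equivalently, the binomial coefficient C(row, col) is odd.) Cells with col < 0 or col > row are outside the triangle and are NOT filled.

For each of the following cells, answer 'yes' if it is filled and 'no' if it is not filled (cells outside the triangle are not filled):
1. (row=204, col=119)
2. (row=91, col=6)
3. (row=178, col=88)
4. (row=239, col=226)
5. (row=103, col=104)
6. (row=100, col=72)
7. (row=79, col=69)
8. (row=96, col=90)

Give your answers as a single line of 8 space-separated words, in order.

Answer: no no no yes no no yes no

Derivation:
(204,119): row=0b11001100, col=0b1110111, row AND col = 0b1000100 = 68; 68 != 119 -> empty
(91,6): row=0b1011011, col=0b110, row AND col = 0b10 = 2; 2 != 6 -> empty
(178,88): row=0b10110010, col=0b1011000, row AND col = 0b10000 = 16; 16 != 88 -> empty
(239,226): row=0b11101111, col=0b11100010, row AND col = 0b11100010 = 226; 226 == 226 -> filled
(103,104): col outside [0, 103] -> not filled
(100,72): row=0b1100100, col=0b1001000, row AND col = 0b1000000 = 64; 64 != 72 -> empty
(79,69): row=0b1001111, col=0b1000101, row AND col = 0b1000101 = 69; 69 == 69 -> filled
(96,90): row=0b1100000, col=0b1011010, row AND col = 0b1000000 = 64; 64 != 90 -> empty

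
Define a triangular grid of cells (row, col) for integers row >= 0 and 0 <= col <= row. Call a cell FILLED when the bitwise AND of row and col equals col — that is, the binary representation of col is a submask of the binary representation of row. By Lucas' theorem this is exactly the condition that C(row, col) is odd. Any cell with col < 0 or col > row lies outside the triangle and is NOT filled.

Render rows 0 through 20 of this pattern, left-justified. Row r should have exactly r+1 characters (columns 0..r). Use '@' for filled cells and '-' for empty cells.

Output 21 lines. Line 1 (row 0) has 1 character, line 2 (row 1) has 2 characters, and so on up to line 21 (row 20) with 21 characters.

r0=0: @
r1=1: @@
r2=10: @-@
r3=11: @@@@
r4=100: @---@
r5=101: @@--@@
r6=110: @-@-@-@
r7=111: @@@@@@@@
r8=1000: @-------@
r9=1001: @@------@@
r10=1010: @-@-----@-@
r11=1011: @@@@----@@@@
r12=1100: @---@---@---@
r13=1101: @@--@@--@@--@@
r14=1110: @-@-@-@-@-@-@-@
r15=1111: @@@@@@@@@@@@@@@@
r16=10000: @---------------@
r17=10001: @@--------------@@
r18=10010: @-@-------------@-@
r19=10011: @@@@------------@@@@
r20=10100: @---@-----------@---@

Answer: @
@@
@-@
@@@@
@---@
@@--@@
@-@-@-@
@@@@@@@@
@-------@
@@------@@
@-@-----@-@
@@@@----@@@@
@---@---@---@
@@--@@--@@--@@
@-@-@-@-@-@-@-@
@@@@@@@@@@@@@@@@
@---------------@
@@--------------@@
@-@-------------@-@
@@@@------------@@@@
@---@-----------@---@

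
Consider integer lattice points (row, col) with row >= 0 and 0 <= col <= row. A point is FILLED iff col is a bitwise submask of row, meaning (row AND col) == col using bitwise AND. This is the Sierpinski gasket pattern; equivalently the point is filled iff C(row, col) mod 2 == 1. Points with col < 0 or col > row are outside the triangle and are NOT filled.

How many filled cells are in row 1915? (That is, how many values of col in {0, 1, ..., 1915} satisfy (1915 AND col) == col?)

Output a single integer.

1915 in binary = 11101111011
popcount(1915) = number of 1-bits in 11101111011 = 9
A col c satisfies (1915 AND c) == c iff every set bit of c is also set in 1915; each of the 9 set bits of 1915 can independently be on or off in c.
count = 2^9 = 512

Answer: 512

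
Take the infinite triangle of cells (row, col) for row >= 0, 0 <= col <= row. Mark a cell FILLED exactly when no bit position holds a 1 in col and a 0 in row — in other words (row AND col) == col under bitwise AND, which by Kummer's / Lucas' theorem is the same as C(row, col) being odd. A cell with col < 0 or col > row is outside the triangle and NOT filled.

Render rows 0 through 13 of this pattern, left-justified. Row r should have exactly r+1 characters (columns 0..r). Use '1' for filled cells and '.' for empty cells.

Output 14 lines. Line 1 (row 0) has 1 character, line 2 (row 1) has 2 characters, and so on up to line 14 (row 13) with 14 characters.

Answer: 1
11
1.1
1111
1...1
11..11
1.1.1.1
11111111
1.......1
11......11
1.1.....1.1
1111....1111
1...1...1...1
11..11..11..11

Derivation:
r0=0: 1
r1=1: 11
r2=10: 1.1
r3=11: 1111
r4=100: 1...1
r5=101: 11..11
r6=110: 1.1.1.1
r7=111: 11111111
r8=1000: 1.......1
r9=1001: 11......11
r10=1010: 1.1.....1.1
r11=1011: 1111....1111
r12=1100: 1...1...1...1
r13=1101: 11..11..11..11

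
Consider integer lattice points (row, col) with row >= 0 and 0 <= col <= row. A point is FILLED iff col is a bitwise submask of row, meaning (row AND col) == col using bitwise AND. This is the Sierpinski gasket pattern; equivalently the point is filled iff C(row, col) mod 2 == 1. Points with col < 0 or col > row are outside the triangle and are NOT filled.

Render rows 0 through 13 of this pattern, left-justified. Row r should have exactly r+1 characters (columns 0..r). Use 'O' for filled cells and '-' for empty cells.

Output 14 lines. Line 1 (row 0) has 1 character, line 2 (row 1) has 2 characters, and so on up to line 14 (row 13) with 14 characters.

r0=0: O
r1=1: OO
r2=10: O-O
r3=11: OOOO
r4=100: O---O
r5=101: OO--OO
r6=110: O-O-O-O
r7=111: OOOOOOOO
r8=1000: O-------O
r9=1001: OO------OO
r10=1010: O-O-----O-O
r11=1011: OOOO----OOOO
r12=1100: O---O---O---O
r13=1101: OO--OO--OO--OO

Answer: O
OO
O-O
OOOO
O---O
OO--OO
O-O-O-O
OOOOOOOO
O-------O
OO------OO
O-O-----O-O
OOOO----OOOO
O---O---O---O
OO--OO--OO--OO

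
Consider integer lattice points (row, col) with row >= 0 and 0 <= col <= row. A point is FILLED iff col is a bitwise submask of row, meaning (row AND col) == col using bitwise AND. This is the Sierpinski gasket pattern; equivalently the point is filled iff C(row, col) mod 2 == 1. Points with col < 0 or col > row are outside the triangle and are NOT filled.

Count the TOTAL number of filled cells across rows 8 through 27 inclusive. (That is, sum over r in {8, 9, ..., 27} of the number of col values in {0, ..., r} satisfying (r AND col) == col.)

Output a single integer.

Answer: 144

Derivation:
r8=1000 pc1: +2 =2
r9=1001 pc2: +4 =6
r10=1010 pc2: +4 =10
r11=1011 pc3: +8 =18
r12=1100 pc2: +4 =22
r13=1101 pc3: +8 =30
r14=1110 pc3: +8 =38
r15=1111 pc4: +16 =54
r16=10000 pc1: +2 =56
r17=10001 pc2: +4 =60
r18=10010 pc2: +4 =64
r19=10011 pc3: +8 =72
r20=10100 pc2: +4 =76
r21=10101 pc3: +8 =84
r22=10110 pc3: +8 =92
r23=10111 pc4: +16 =108
r24=11000 pc2: +4 =112
r25=11001 pc3: +8 =120
r26=11010 pc3: +8 =128
r27=11011 pc4: +16 =144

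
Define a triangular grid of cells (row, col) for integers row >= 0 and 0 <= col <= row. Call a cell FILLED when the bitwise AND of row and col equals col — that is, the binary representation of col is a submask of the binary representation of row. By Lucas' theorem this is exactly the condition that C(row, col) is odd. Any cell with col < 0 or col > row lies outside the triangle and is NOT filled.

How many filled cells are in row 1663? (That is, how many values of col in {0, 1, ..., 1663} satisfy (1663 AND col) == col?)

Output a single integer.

1663 in binary = 11001111111
popcount(1663) = number of 1-bits in 11001111111 = 9
A col c satisfies (1663 AND c) == c iff every set bit of c is also set in 1663; each of the 9 set bits of 1663 can independently be on or off in c.
count = 2^9 = 512

Answer: 512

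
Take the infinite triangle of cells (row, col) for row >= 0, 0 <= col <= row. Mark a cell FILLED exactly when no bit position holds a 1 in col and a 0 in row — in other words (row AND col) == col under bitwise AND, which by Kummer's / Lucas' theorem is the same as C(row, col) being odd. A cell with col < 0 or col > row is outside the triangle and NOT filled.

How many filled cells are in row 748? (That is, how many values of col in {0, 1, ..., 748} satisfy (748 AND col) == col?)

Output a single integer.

Answer: 64

Derivation:
748 in binary = 1011101100
popcount(748) = number of 1-bits in 1011101100 = 6
A col c satisfies (748 AND c) == c iff every set bit of c is also set in 748; each of the 6 set bits of 748 can independently be on or off in c.
count = 2^6 = 64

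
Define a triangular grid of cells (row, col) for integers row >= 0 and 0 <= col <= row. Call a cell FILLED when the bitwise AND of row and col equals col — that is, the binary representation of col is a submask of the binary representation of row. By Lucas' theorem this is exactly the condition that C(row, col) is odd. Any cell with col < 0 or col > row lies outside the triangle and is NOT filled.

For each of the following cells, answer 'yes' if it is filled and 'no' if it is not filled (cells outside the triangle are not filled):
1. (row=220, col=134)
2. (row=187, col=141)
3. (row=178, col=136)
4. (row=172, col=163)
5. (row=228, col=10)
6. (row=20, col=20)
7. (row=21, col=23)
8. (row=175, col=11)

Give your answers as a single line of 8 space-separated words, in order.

(220,134): row=0b11011100, col=0b10000110, row AND col = 0b10000100 = 132; 132 != 134 -> empty
(187,141): row=0b10111011, col=0b10001101, row AND col = 0b10001001 = 137; 137 != 141 -> empty
(178,136): row=0b10110010, col=0b10001000, row AND col = 0b10000000 = 128; 128 != 136 -> empty
(172,163): row=0b10101100, col=0b10100011, row AND col = 0b10100000 = 160; 160 != 163 -> empty
(228,10): row=0b11100100, col=0b1010, row AND col = 0b0 = 0; 0 != 10 -> empty
(20,20): row=0b10100, col=0b10100, row AND col = 0b10100 = 20; 20 == 20 -> filled
(21,23): col outside [0, 21] -> not filled
(175,11): row=0b10101111, col=0b1011, row AND col = 0b1011 = 11; 11 == 11 -> filled

Answer: no no no no no yes no yes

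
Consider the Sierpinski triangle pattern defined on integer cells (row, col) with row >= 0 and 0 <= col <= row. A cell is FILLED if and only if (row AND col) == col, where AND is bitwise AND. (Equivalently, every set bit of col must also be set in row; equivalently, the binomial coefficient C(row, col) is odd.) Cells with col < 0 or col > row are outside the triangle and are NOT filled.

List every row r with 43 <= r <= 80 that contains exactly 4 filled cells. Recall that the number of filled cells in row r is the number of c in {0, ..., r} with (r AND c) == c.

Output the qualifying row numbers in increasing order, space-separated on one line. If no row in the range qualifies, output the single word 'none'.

Row r has 2^popcount(r) filled cells, so we need popcount(r) = log2(4) = 2.
Scan r = 43..80 and keep those with exactly 2 one-bits:
r=43=101011 popcount=4 -> skip
r=44=101100 popcount=3 -> skip
r=45=101101 popcount=4 -> skip
r=46=101110 popcount=4 -> skip
r=47=101111 popcount=5 -> skip
r=48=110000 popcount=2 -> KEEP
r=49=110001 popcount=3 -> skip
r=50=110010 popcount=3 -> skip
r=51=110011 popcount=4 -> skip
r=52=110100 popcount=3 -> skip
r=53=110101 popcount=4 -> skip
r=54=110110 popcount=4 -> skip
r=55=110111 popcount=5 -> skip
r=56=111000 popcount=3 -> skip
r=57=111001 popcount=4 -> skip
r=58=111010 popcount=4 -> skip
r=59=111011 popcount=5 -> skip
r=60=111100 popcount=4 -> skip
r=61=111101 popcount=5 -> skip
r=62=111110 popcount=5 -> skip
r=63=111111 popcount=6 -> skip
r=64=1000000 popcount=1 -> skip
r=65=1000001 popcount=2 -> KEEP
r=66=1000010 popcount=2 -> KEEP
r=67=1000011 popcount=3 -> skip
r=68=1000100 popcount=2 -> KEEP
r=69=1000101 popcount=3 -> skip
r=70=1000110 popcount=3 -> skip
r=71=1000111 popcount=4 -> skip
r=72=1001000 popcount=2 -> KEEP
r=73=1001001 popcount=3 -> skip
r=74=1001010 popcount=3 -> skip
r=75=1001011 popcount=4 -> skip
r=76=1001100 popcount=3 -> skip
r=77=1001101 popcount=4 -> skip
r=78=1001110 popcount=4 -> skip
r=79=1001111 popcount=5 -> skip
r=80=1010000 popcount=2 -> KEEP
Kept rows: 48 65 66 68 72 80

Answer: 48 65 66 68 72 80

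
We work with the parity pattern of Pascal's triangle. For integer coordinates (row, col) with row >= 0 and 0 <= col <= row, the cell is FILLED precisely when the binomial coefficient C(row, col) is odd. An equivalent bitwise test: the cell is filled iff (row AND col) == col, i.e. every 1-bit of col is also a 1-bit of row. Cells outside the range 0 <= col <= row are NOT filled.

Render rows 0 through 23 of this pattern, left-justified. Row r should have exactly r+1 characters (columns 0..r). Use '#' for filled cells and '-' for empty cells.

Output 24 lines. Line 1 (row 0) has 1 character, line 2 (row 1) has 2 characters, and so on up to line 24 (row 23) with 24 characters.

r0=0: #
r1=1: ##
r2=10: #-#
r3=11: ####
r4=100: #---#
r5=101: ##--##
r6=110: #-#-#-#
r7=111: ########
r8=1000: #-------#
r9=1001: ##------##
r10=1010: #-#-----#-#
r11=1011: ####----####
r12=1100: #---#---#---#
r13=1101: ##--##--##--##
r14=1110: #-#-#-#-#-#-#-#
r15=1111: ################
r16=10000: #---------------#
r17=10001: ##--------------##
r18=10010: #-#-------------#-#
r19=10011: ####------------####
r20=10100: #---#-----------#---#
r21=10101: ##--##----------##--##
r22=10110: #-#-#-#---------#-#-#-#
r23=10111: ########--------########

Answer: #
##
#-#
####
#---#
##--##
#-#-#-#
########
#-------#
##------##
#-#-----#-#
####----####
#---#---#---#
##--##--##--##
#-#-#-#-#-#-#-#
################
#---------------#
##--------------##
#-#-------------#-#
####------------####
#---#-----------#---#
##--##----------##--##
#-#-#-#---------#-#-#-#
########--------########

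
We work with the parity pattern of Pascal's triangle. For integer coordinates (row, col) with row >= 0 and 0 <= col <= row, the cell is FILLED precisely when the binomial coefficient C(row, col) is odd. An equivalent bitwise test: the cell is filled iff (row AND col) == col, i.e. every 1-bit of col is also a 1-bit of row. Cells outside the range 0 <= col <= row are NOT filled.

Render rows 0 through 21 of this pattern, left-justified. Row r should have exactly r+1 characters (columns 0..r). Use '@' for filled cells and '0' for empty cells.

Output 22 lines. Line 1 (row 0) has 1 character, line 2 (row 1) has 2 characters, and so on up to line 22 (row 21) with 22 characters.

Answer: @
@@
@0@
@@@@
@000@
@@00@@
@0@0@0@
@@@@@@@@
@0000000@
@@000000@@
@0@00000@0@
@@@@0000@@@@
@000@000@000@
@@00@@00@@00@@
@0@0@0@0@0@0@0@
@@@@@@@@@@@@@@@@
@000000000000000@
@@00000000000000@@
@0@0000000000000@0@
@@@@000000000000@@@@
@000@00000000000@000@
@@00@@0000000000@@00@@

Derivation:
r0=0: @
r1=1: @@
r2=10: @0@
r3=11: @@@@
r4=100: @000@
r5=101: @@00@@
r6=110: @0@0@0@
r7=111: @@@@@@@@
r8=1000: @0000000@
r9=1001: @@000000@@
r10=1010: @0@00000@0@
r11=1011: @@@@0000@@@@
r12=1100: @000@000@000@
r13=1101: @@00@@00@@00@@
r14=1110: @0@0@0@0@0@0@0@
r15=1111: @@@@@@@@@@@@@@@@
r16=10000: @000000000000000@
r17=10001: @@00000000000000@@
r18=10010: @0@0000000000000@0@
r19=10011: @@@@000000000000@@@@
r20=10100: @000@00000000000@000@
r21=10101: @@00@@0000000000@@00@@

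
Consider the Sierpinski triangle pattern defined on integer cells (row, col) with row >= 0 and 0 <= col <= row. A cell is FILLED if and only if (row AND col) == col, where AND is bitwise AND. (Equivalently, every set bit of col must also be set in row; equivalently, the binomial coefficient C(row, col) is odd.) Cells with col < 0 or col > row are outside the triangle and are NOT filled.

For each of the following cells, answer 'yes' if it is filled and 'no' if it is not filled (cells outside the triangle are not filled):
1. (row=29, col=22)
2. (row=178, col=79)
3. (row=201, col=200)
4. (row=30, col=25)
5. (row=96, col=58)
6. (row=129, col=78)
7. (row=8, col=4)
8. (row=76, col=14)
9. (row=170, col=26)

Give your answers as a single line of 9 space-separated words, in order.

(29,22): row=0b11101, col=0b10110, row AND col = 0b10100 = 20; 20 != 22 -> empty
(178,79): row=0b10110010, col=0b1001111, row AND col = 0b10 = 2; 2 != 79 -> empty
(201,200): row=0b11001001, col=0b11001000, row AND col = 0b11001000 = 200; 200 == 200 -> filled
(30,25): row=0b11110, col=0b11001, row AND col = 0b11000 = 24; 24 != 25 -> empty
(96,58): row=0b1100000, col=0b111010, row AND col = 0b100000 = 32; 32 != 58 -> empty
(129,78): row=0b10000001, col=0b1001110, row AND col = 0b0 = 0; 0 != 78 -> empty
(8,4): row=0b1000, col=0b100, row AND col = 0b0 = 0; 0 != 4 -> empty
(76,14): row=0b1001100, col=0b1110, row AND col = 0b1100 = 12; 12 != 14 -> empty
(170,26): row=0b10101010, col=0b11010, row AND col = 0b1010 = 10; 10 != 26 -> empty

Answer: no no yes no no no no no no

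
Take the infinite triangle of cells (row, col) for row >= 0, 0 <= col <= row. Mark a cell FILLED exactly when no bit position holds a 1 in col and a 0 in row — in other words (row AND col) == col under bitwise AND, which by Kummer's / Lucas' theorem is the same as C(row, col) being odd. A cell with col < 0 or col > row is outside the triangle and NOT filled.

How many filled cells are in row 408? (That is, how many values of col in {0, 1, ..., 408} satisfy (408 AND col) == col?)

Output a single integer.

Answer: 16

Derivation:
408 in binary = 110011000
popcount(408) = number of 1-bits in 110011000 = 4
A col c satisfies (408 AND c) == c iff every set bit of c is also set in 408; each of the 4 set bits of 408 can independently be on or off in c.
count = 2^4 = 16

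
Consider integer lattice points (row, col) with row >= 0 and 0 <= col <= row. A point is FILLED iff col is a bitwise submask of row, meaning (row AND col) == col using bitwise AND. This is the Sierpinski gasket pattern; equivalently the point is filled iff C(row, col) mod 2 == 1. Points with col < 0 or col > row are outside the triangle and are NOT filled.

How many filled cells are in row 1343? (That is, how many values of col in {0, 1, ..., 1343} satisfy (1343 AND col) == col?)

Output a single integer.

1343 in binary = 10100111111
popcount(1343) = number of 1-bits in 10100111111 = 8
A col c satisfies (1343 AND c) == c iff every set bit of c is also set in 1343; each of the 8 set bits of 1343 can independently be on or off in c.
count = 2^8 = 256

Answer: 256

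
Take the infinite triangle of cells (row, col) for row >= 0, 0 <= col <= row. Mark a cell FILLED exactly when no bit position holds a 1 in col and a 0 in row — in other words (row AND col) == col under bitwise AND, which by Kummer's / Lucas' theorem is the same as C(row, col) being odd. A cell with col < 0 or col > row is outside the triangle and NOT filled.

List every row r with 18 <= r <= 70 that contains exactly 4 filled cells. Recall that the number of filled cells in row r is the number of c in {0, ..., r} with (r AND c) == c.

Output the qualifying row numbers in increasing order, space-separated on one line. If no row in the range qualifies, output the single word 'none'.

Row r has 2^popcount(r) filled cells, so we need popcount(r) = log2(4) = 2.
Scan r = 18..70 and keep those with exactly 2 one-bits:
r=18=10010 popcount=2 -> KEEP
r=19=10011 popcount=3 -> skip
r=20=10100 popcount=2 -> KEEP
r=21=10101 popcount=3 -> skip
r=22=10110 popcount=3 -> skip
r=23=10111 popcount=4 -> skip
r=24=11000 popcount=2 -> KEEP
r=25=11001 popcount=3 -> skip
r=26=11010 popcount=3 -> skip
r=27=11011 popcount=4 -> skip
r=28=11100 popcount=3 -> skip
r=29=11101 popcount=4 -> skip
r=30=11110 popcount=4 -> skip
r=31=11111 popcount=5 -> skip
r=32=100000 popcount=1 -> skip
r=33=100001 popcount=2 -> KEEP
r=34=100010 popcount=2 -> KEEP
r=35=100011 popcount=3 -> skip
r=36=100100 popcount=2 -> KEEP
r=37=100101 popcount=3 -> skip
r=38=100110 popcount=3 -> skip
r=39=100111 popcount=4 -> skip
r=40=101000 popcount=2 -> KEEP
r=41=101001 popcount=3 -> skip
r=42=101010 popcount=3 -> skip
r=43=101011 popcount=4 -> skip
r=44=101100 popcount=3 -> skip
r=45=101101 popcount=4 -> skip
r=46=101110 popcount=4 -> skip
r=47=101111 popcount=5 -> skip
r=48=110000 popcount=2 -> KEEP
r=49=110001 popcount=3 -> skip
r=50=110010 popcount=3 -> skip
r=51=110011 popcount=4 -> skip
r=52=110100 popcount=3 -> skip
r=53=110101 popcount=4 -> skip
r=54=110110 popcount=4 -> skip
r=55=110111 popcount=5 -> skip
r=56=111000 popcount=3 -> skip
r=57=111001 popcount=4 -> skip
r=58=111010 popcount=4 -> skip
r=59=111011 popcount=5 -> skip
r=60=111100 popcount=4 -> skip
r=61=111101 popcount=5 -> skip
r=62=111110 popcount=5 -> skip
r=63=111111 popcount=6 -> skip
r=64=1000000 popcount=1 -> skip
r=65=1000001 popcount=2 -> KEEP
r=66=1000010 popcount=2 -> KEEP
r=67=1000011 popcount=3 -> skip
r=68=1000100 popcount=2 -> KEEP
r=69=1000101 popcount=3 -> skip
r=70=1000110 popcount=3 -> skip
Kept rows: 18 20 24 33 34 36 40 48 65 66 68

Answer: 18 20 24 33 34 36 40 48 65 66 68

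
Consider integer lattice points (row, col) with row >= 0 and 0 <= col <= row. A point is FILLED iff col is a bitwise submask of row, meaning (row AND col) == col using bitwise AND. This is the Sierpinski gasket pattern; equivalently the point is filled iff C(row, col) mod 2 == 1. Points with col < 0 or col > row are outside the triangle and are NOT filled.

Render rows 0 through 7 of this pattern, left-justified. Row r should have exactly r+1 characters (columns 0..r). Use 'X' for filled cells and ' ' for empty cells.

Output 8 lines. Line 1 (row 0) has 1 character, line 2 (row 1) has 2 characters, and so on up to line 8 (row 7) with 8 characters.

r0=0: X
r1=1: XX
r2=10: X X
r3=11: XXXX
r4=100: X   X
r5=101: XX  XX
r6=110: X X X X
r7=111: XXXXXXXX

Answer: X
XX
X X
XXXX
X   X
XX  XX
X X X X
XXXXXXXX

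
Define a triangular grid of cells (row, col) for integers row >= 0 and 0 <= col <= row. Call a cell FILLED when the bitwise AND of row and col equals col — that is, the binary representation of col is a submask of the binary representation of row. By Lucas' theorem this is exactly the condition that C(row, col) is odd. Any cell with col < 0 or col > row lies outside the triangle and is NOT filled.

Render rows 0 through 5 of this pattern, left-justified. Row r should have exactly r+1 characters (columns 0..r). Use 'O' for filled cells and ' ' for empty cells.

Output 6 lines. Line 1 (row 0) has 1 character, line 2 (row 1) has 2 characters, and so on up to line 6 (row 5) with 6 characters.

Answer: O
OO
O O
OOOO
O   O
OO  OO

Derivation:
r0=0: O
r1=1: OO
r2=10: O O
r3=11: OOOO
r4=100: O   O
r5=101: OO  OO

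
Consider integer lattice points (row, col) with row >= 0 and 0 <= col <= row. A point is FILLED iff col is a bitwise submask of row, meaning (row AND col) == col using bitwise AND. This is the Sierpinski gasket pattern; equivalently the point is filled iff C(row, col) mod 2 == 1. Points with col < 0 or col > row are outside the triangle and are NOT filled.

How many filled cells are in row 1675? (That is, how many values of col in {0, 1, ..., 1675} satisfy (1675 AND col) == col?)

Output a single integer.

Answer: 64

Derivation:
1675 in binary = 11010001011
popcount(1675) = number of 1-bits in 11010001011 = 6
A col c satisfies (1675 AND c) == c iff every set bit of c is also set in 1675; each of the 6 set bits of 1675 can independently be on or off in c.
count = 2^6 = 64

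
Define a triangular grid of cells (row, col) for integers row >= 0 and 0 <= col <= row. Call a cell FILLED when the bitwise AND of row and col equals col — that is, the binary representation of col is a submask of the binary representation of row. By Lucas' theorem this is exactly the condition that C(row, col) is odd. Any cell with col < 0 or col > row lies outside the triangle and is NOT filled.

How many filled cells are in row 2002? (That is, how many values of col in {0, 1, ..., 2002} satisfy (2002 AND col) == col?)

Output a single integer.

Answer: 128

Derivation:
2002 in binary = 11111010010
popcount(2002) = number of 1-bits in 11111010010 = 7
A col c satisfies (2002 AND c) == c iff every set bit of c is also set in 2002; each of the 7 set bits of 2002 can independently be on or off in c.
count = 2^7 = 128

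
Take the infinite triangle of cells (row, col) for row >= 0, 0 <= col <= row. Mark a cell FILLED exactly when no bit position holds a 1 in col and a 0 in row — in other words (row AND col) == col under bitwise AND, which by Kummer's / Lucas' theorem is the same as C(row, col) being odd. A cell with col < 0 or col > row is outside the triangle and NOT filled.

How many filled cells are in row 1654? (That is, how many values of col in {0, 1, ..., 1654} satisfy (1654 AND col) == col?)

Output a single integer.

1654 in binary = 11001110110
popcount(1654) = number of 1-bits in 11001110110 = 7
A col c satisfies (1654 AND c) == c iff every set bit of c is also set in 1654; each of the 7 set bits of 1654 can independently be on or off in c.
count = 2^7 = 128

Answer: 128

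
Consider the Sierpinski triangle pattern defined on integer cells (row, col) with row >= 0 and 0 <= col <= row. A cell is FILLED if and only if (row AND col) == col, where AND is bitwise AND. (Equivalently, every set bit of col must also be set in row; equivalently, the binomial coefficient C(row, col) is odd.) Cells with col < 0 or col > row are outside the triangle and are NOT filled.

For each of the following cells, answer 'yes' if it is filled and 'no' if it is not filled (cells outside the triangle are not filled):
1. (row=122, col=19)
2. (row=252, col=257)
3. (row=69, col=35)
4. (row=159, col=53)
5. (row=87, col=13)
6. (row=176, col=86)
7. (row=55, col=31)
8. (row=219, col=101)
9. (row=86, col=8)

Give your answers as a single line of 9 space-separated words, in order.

Answer: no no no no no no no no no

Derivation:
(122,19): row=0b1111010, col=0b10011, row AND col = 0b10010 = 18; 18 != 19 -> empty
(252,257): col outside [0, 252] -> not filled
(69,35): row=0b1000101, col=0b100011, row AND col = 0b1 = 1; 1 != 35 -> empty
(159,53): row=0b10011111, col=0b110101, row AND col = 0b10101 = 21; 21 != 53 -> empty
(87,13): row=0b1010111, col=0b1101, row AND col = 0b101 = 5; 5 != 13 -> empty
(176,86): row=0b10110000, col=0b1010110, row AND col = 0b10000 = 16; 16 != 86 -> empty
(55,31): row=0b110111, col=0b11111, row AND col = 0b10111 = 23; 23 != 31 -> empty
(219,101): row=0b11011011, col=0b1100101, row AND col = 0b1000001 = 65; 65 != 101 -> empty
(86,8): row=0b1010110, col=0b1000, row AND col = 0b0 = 0; 0 != 8 -> empty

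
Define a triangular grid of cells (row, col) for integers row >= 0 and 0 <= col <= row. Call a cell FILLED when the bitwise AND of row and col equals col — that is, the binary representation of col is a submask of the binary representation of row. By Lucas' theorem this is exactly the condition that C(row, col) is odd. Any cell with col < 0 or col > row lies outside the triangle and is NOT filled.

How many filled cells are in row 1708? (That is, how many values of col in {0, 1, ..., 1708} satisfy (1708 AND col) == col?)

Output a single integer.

1708 in binary = 11010101100
popcount(1708) = number of 1-bits in 11010101100 = 6
A col c satisfies (1708 AND c) == c iff every set bit of c is also set in 1708; each of the 6 set bits of 1708 can independently be on or off in c.
count = 2^6 = 64

Answer: 64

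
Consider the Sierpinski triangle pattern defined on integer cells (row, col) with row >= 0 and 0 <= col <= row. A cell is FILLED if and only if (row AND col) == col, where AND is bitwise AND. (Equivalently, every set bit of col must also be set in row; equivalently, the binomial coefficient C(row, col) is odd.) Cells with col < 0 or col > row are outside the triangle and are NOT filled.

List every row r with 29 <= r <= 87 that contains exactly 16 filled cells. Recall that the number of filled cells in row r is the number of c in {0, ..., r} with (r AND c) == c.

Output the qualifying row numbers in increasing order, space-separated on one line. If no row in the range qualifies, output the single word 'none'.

Answer: 29 30 39 43 45 46 51 53 54 57 58 60 71 75 77 78 83 85 86

Derivation:
Row r has 2^popcount(r) filled cells, so we need popcount(r) = log2(16) = 4.
Scan r = 29..87 and keep those with exactly 4 one-bits:
r=29=11101 popcount=4 -> KEEP
r=30=11110 popcount=4 -> KEEP
r=31=11111 popcount=5 -> skip
r=32=100000 popcount=1 -> skip
r=33=100001 popcount=2 -> skip
r=34=100010 popcount=2 -> skip
r=35=100011 popcount=3 -> skip
r=36=100100 popcount=2 -> skip
r=37=100101 popcount=3 -> skip
r=38=100110 popcount=3 -> skip
r=39=100111 popcount=4 -> KEEP
r=40=101000 popcount=2 -> skip
r=41=101001 popcount=3 -> skip
r=42=101010 popcount=3 -> skip
r=43=101011 popcount=4 -> KEEP
r=44=101100 popcount=3 -> skip
r=45=101101 popcount=4 -> KEEP
r=46=101110 popcount=4 -> KEEP
r=47=101111 popcount=5 -> skip
r=48=110000 popcount=2 -> skip
r=49=110001 popcount=3 -> skip
r=50=110010 popcount=3 -> skip
r=51=110011 popcount=4 -> KEEP
r=52=110100 popcount=3 -> skip
r=53=110101 popcount=4 -> KEEP
r=54=110110 popcount=4 -> KEEP
r=55=110111 popcount=5 -> skip
r=56=111000 popcount=3 -> skip
r=57=111001 popcount=4 -> KEEP
r=58=111010 popcount=4 -> KEEP
r=59=111011 popcount=5 -> skip
r=60=111100 popcount=4 -> KEEP
r=61=111101 popcount=5 -> skip
r=62=111110 popcount=5 -> skip
r=63=111111 popcount=6 -> skip
r=64=1000000 popcount=1 -> skip
r=65=1000001 popcount=2 -> skip
r=66=1000010 popcount=2 -> skip
r=67=1000011 popcount=3 -> skip
r=68=1000100 popcount=2 -> skip
r=69=1000101 popcount=3 -> skip
r=70=1000110 popcount=3 -> skip
r=71=1000111 popcount=4 -> KEEP
r=72=1001000 popcount=2 -> skip
r=73=1001001 popcount=3 -> skip
r=74=1001010 popcount=3 -> skip
r=75=1001011 popcount=4 -> KEEP
r=76=1001100 popcount=3 -> skip
r=77=1001101 popcount=4 -> KEEP
r=78=1001110 popcount=4 -> KEEP
r=79=1001111 popcount=5 -> skip
r=80=1010000 popcount=2 -> skip
r=81=1010001 popcount=3 -> skip
r=82=1010010 popcount=3 -> skip
r=83=1010011 popcount=4 -> KEEP
r=84=1010100 popcount=3 -> skip
r=85=1010101 popcount=4 -> KEEP
r=86=1010110 popcount=4 -> KEEP
r=87=1010111 popcount=5 -> skip
Kept rows: 29 30 39 43 45 46 51 53 54 57 58 60 71 75 77 78 83 85 86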